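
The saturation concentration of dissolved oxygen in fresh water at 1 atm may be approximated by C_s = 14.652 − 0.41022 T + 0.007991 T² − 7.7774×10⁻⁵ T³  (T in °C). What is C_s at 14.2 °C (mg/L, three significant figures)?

C_s = 14.652 − 0.41022×14.2 + 0.007991×14.2² − 7.7774×10⁻⁵×14.2³ = 10.22 mg/L.

C_s ≈ 10.2 mg/L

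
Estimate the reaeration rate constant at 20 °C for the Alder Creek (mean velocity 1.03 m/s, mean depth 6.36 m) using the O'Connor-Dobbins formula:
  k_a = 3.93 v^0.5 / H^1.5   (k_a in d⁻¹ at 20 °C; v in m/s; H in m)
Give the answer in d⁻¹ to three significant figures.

k_a ≈ 0.249 d⁻¹

k_a = 3.93 × 1.03^0.5 / 6.36^1.5 = 3.93 × 1.015 / 16.04 = 0.2487 d⁻¹.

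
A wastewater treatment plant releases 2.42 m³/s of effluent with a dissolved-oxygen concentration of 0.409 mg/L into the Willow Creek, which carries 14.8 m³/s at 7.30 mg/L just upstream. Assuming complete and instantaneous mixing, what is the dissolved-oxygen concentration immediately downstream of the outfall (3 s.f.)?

6.33 mg/L

Flow-weighted mixing: C = (Q_r C_r + Q_w C_w)/(Q_r + Q_w)
= (14.8×7.30 + 2.42×0.409)/(14.8 + 2.42) = 109.0/17.22 = 6.332 mg/L.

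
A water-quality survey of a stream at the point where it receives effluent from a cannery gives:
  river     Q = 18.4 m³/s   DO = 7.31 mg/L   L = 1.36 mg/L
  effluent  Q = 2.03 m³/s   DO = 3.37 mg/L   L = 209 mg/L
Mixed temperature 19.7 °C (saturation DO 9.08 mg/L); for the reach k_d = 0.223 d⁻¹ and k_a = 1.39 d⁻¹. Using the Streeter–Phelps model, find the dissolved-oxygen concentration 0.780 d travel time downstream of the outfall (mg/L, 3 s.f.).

DO ≈ 6.24 mg/L

Mixed DO = (18.4×7.31 + 2.03×3.37)/(18.4+2.03) = 141.3/20.43 = 6.919 mg/L.
Mixed L₀ = (18.4×1.36 + 2.03×209)/(20.43) = 449.3/20.43 = 21.99 mg/L.
Initial deficit D₀ = C_s − DO₀ = 9.08 − 6.919 = 2.161 mg/L.
D(0.780) = [0.223×21.99/(1.39−0.223)](e^(−0.223×0.780) − e^(−1.39×0.780)) + 2.161 e^(−1.39×0.780)
= 4.202 × (0.8403 − 0.3382) + 2.161 × 0.3382 = 2.841 mg/L.
DO = 9.08 − 2.841 = 6.239 mg/L.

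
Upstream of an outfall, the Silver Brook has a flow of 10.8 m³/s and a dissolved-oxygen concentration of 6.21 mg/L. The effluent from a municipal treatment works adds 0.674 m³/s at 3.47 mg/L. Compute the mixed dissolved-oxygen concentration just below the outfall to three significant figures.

6.05 mg/L

Flow-weighted mixing: C = (Q_r C_r + Q_w C_w)/(Q_r + Q_w)
= (10.8×6.21 + 0.674×3.47)/(10.8 + 0.674) = 69.41/11.47 = 6.049 mg/L.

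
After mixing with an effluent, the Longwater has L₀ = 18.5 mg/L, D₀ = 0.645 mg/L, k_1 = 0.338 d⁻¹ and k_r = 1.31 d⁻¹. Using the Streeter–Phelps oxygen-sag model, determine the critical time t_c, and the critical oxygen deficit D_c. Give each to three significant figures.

With k_r/k_1 = 3.876 and 1 − D₀(k_r−k_1)/(k_1 L₀) = 0.8997,
t_c = ln(3.876 × 0.8997) / (1.31 − 0.338) = ln(3.487) / 0.9720 = 1.249/0.9720 = 1.285 d.
L(t_c) = L₀ e^(−k_1 t_c) = 18.5 × 0.6477 = 11.98 mg/L, and at the critical point k_r D_c = k_1 L, so D_c = (0.338/1.31) × 11.98 = 3.092 mg/L.

t_c ≈ 1.29 d; D_c ≈ 3.09 mg/L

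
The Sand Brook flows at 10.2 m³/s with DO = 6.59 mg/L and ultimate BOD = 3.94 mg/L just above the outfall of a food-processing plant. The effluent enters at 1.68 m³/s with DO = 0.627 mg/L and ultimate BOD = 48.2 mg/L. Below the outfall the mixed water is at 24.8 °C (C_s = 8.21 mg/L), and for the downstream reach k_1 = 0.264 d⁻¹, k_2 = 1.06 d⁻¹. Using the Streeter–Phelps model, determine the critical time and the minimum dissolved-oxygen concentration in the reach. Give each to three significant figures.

Mixed DO = (10.2×6.59 + 1.68×0.627)/(10.2+1.68) = 68.27/11.88 = 5.747 mg/L.
Mixed L₀ = (10.2×3.94 + 1.68×48.2)/(11.88) = 121.2/11.88 = 10.20 mg/L.
Initial deficit D₀ = C_s − DO₀ = 8.21 − 5.747 = 2.463 mg/L.
t_c = (1/0.7960) ln[(1.06/0.264)(1 − 2.463×0.7960/(0.264×10.20))] = 1.256 × ln(1.091) = 0.1097 d.
D_c = (0.264/1.06) × 10.20 × e^(−0.264×0.1097) = 0.2491 × 10.20 × 0.9715 = 2.468 mg/L.
Minimum DO = 8.21 − 2.468 = 5.742 mg/L.

t_c ≈ 0.110 d; minimum DO ≈ 5.74 mg/L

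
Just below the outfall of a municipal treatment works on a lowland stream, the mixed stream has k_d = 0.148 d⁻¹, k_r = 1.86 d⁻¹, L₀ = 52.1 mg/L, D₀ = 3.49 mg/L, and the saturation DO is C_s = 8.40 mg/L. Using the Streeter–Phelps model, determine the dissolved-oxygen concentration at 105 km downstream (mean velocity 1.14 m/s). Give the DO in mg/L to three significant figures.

Travel time t = x/v = 105 km / (1.14 m/s) = 105000 m / 1.14 m/s = 92110 s = 1.066 d.
k_d L₀/(k_r−k_d) = 0.148×52.1/(1.86−0.148) = 7.711/1.712 = 4.504 mg/L.
e^(−k_d t) = e^(−0.148×1.066) = 0.8540; e^(−k_r t) = e^(−1.86×1.066) = 0.1377.
D = 4.504 × (0.8540 − 0.1377) + 3.49 × 0.1377 = 3.226 + 0.4805 = 3.707 mg/L.
DO = C_s − D = 8.40 − 3.707 = 4.693 mg/L.

DO ≈ 4.69 mg/L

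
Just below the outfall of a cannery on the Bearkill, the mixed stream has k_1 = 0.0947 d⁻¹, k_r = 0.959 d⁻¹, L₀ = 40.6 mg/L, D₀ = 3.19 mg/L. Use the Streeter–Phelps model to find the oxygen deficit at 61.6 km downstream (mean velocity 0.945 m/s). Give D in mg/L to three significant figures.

D ≈ 3.53 mg/L

Travel time t = x/v = 61.6 km / (0.945 m/s) = 61600 m / 0.945 m/s = 65190 s = 0.7545 d.
k_1 L₀/(k_r−k_1) = 0.0947×40.6/(0.959−0.0947) = 3.845/0.8643 = 4.448 mg/L.
e^(−k_1 t) = e^(−0.0947×0.7545) = 0.9310; e^(−k_r t) = e^(−0.959×0.7545) = 0.4850.
D = 4.448 × (0.9310 − 0.4850) + 3.19 × 0.4850 = 1.984 + 1.547 = 3.531 mg/L.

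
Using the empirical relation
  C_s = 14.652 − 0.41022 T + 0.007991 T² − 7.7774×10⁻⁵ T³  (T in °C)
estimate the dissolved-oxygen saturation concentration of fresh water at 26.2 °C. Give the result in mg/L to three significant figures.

C_s = 14.652 − 0.41022×26.2 + 0.007991×26.2² − 7.7774×10⁻⁵×26.2³ = 7.991 mg/L.

C_s ≈ 7.99 mg/L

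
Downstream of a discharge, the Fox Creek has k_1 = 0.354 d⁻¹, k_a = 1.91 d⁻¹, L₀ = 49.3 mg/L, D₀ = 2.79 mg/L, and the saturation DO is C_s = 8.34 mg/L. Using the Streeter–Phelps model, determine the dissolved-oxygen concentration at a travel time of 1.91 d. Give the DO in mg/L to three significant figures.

k_1 L₀/(k_a−k_1) = 0.354×49.3/(1.91−0.354) = 17.45/1.556 = 11.22 mg/L.
e^(−k_1 t) = e^(−0.354×1.910) = 0.5086; e^(−k_a t) = e^(−1.91×1.910) = 0.02604.
D = 11.22 × (0.5086 − 0.02604) + 2.79 × 0.02604 = 5.412 + 0.07265 = 5.485 mg/L.
DO = C_s − D = 8.34 − 5.485 = 2.855 mg/L.

DO ≈ 2.86 mg/L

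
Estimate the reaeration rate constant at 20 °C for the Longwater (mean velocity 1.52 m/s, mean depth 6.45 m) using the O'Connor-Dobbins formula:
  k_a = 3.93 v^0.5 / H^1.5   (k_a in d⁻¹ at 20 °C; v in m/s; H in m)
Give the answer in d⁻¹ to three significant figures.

k_a = 3.93 × 1.52^0.5 / 6.45^1.5 = 3.93 × 1.233 / 16.38 = 0.2958 d⁻¹.

k_a ≈ 0.296 d⁻¹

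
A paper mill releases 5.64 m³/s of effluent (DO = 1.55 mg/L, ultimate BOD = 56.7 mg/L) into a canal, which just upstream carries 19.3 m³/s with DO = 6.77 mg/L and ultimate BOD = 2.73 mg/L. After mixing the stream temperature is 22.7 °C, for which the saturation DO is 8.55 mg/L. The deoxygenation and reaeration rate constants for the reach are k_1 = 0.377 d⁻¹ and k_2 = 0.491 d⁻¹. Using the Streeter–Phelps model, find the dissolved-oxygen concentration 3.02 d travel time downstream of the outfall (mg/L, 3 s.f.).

Mixed DO = (19.3×6.77 + 5.64×1.55)/(19.3+5.64) = 139.4/24.94 = 5.590 mg/L.
Mixed L₀ = (19.3×2.73 + 5.64×56.7)/(24.94) = 372.5/24.94 = 14.93 mg/L.
Initial deficit D₀ = C_s − DO₀ = 8.55 − 5.590 = 2.960 mg/L.
D(3.02) = [0.377×14.93/(0.491−0.377)](e^(−0.377×3.02) − e^(−0.491×3.02)) + 2.960 e^(−0.491×3.02)
= 49.39 × (0.3203 − 0.2270) + 2.960 × 0.2270 = 5.280 mg/L.
DO = 8.55 − 5.280 = 3.270 mg/L.

DO ≈ 3.27 mg/L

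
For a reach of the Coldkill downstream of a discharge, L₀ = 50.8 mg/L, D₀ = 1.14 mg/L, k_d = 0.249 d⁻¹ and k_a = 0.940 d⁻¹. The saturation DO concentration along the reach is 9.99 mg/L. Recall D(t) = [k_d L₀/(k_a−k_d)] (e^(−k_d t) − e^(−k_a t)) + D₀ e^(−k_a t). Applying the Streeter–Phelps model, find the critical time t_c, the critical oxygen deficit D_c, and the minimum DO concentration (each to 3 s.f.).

With k_a/k_d = 3.775 and 1 − D₀(k_a−k_d)/(k_d L₀) = 0.9377,
t_c = ln(3.775 × 0.9377) / (0.940 − 0.249) = ln(3.540) / 0.6910 = 1.264/0.6910 = 1.829 d.
L(t_c) = L₀ e^(−k_d t_c) = 50.8 × 0.6341 = 32.21 mg/L, and at the critical point k_a D_c = k_d L, so D_c = (0.249/0.940) × 32.21 = 8.533 mg/L.
Minimum DO = C_s − D_c = 9.99 − 8.533 = 1.457 mg/L.

t_c ≈ 1.83 d; D_c ≈ 8.53 mg/L; min DO ≈ 1.46 mg/L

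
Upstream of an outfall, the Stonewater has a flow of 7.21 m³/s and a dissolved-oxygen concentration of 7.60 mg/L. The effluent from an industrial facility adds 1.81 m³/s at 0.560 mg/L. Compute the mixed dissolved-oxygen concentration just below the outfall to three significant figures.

Flow-weighted mixing: C = (Q_r C_r + Q_w C_w)/(Q_r + Q_w)
= (7.21×7.60 + 1.81×0.560)/(7.21 + 1.81) = 55.81/9.020 = 6.187 mg/L.

6.19 mg/L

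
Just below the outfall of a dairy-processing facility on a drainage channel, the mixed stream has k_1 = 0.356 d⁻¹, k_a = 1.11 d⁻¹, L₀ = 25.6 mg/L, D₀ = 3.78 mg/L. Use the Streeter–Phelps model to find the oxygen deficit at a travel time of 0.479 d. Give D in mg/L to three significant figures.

k_1 L₀/(k_a−k_1) = 0.356×25.6/(1.11−0.356) = 9.114/0.7540 = 12.09 mg/L.
e^(−k_1 t) = e^(−0.356×0.4790) = 0.8432; e^(−k_a t) = e^(−1.11×0.4790) = 0.5876.
D = 12.09 × (0.8432 − 0.5876) + 3.78 × 0.5876 = 3.090 + 2.221 = 5.311 mg/L.

D ≈ 5.31 mg/L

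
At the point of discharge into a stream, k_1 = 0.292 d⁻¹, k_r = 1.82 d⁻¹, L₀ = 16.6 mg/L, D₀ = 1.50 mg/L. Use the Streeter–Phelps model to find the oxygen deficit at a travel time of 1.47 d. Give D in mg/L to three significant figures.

k_1 L₀/(k_r−k_1) = 0.292×16.6/(1.82−0.292) = 4.847/1.528 = 3.172 mg/L.
e^(−k_1 t) = e^(−0.292×1.470) = 0.6510; e^(−k_r t) = e^(−1.82×1.470) = 0.06888.
D = 3.172 × (0.6510 − 0.06888) + 1.50 × 0.06888 = 1.847 + 0.1033 = 1.950 mg/L.

D ≈ 1.95 mg/L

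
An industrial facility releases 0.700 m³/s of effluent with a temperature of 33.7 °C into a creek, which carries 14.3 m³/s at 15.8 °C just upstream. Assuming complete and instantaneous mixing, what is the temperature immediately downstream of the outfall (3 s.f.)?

16.6 °C

Flow-weighted mixing: C = (Q_r C_r + Q_w C_w)/(Q_r + Q_w)
= (14.3×15.8 + 0.700×33.7)/(14.3 + 0.700) = 249.5/15.00 = 16.64 °C.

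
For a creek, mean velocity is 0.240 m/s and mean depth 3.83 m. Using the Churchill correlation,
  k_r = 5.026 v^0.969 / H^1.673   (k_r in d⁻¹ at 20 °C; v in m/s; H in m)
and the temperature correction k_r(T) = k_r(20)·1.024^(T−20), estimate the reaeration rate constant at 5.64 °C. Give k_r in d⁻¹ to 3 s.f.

k_r ≈ 0.0949 d⁻¹

k_r(20) = 5.026 × 0.240^0.969 / 3.83^1.673 = 5.026 × 0.2509 / 9.456 = 0.1333 d⁻¹.
k_r(5.64) = 0.1333 × 1.024^(5.64−20) = 0.1333 × 0.7114 = 0.09485 d⁻¹.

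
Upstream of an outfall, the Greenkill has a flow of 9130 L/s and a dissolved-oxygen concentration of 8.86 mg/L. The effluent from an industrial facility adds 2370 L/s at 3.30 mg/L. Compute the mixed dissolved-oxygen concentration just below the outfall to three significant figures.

Flow-weighted mixing: C = (Q_r C_r + Q_w C_w)/(Q_r + Q_w)
= (9130×8.86 + 2370×3.30)/(9130 + 2370) = 88710/11500 = 7.714 mg/L.

7.71 mg/L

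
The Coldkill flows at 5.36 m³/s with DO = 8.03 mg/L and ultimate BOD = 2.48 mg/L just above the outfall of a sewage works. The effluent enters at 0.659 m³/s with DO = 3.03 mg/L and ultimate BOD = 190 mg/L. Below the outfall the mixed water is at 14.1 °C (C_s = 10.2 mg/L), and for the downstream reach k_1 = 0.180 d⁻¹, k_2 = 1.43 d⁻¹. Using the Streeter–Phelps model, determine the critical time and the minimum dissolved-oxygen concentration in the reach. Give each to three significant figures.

Mixed DO = (5.36×8.03 + 0.659×3.03)/(5.36+0.659) = 45.04/6.019 = 7.483 mg/L.
Mixed L₀ = (5.36×2.48 + 0.659×190)/(6.019) = 138.5/6.019 = 23.01 mg/L.
Initial deficit D₀ = C_s − DO₀ = 10.2 − 7.483 = 2.717 mg/L.
t_c = (1/1.250) ln[(1.43/0.180)(1 − 2.717×1.250/(0.180×23.01))] = 0.8000 × ln(1.429) = 0.2857 d.
D_c = (0.180/1.43) × 23.01 × e^(−0.180×0.2857) = 0.1259 × 23.01 × 0.9499 = 2.751 mg/L.
Minimum DO = 10.2 − 2.751 = 7.449 mg/L.

t_c ≈ 0.286 d; minimum DO ≈ 7.45 mg/L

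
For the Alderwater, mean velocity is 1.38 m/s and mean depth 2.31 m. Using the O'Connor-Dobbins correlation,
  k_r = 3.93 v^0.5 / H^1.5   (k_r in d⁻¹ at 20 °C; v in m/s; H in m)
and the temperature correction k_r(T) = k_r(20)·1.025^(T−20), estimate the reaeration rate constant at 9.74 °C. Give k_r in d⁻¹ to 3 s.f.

k_r(20) = 3.93 × 1.38^0.5 / 2.31^1.5 = 3.93 × 1.175 / 3.511 = 1.315 d⁻¹.
k_r(9.74) = 1.315 × 1.025^(9.74−20) = 1.315 × 0.7762 = 1.021 d⁻¹.

k_r ≈ 1.02 d⁻¹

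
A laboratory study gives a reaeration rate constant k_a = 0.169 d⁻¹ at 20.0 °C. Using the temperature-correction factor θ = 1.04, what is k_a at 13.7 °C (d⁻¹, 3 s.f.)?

k_a ≈ 0.132 d⁻¹

k_a(T₂) = k_a(T₁) · θ^(T₂−T₁) = 0.169 × 1.04^(13.7−20.0)
= 0.169 × 1.04^-6.30 = 0.169 × 0.7811 = 0.1320 d⁻¹.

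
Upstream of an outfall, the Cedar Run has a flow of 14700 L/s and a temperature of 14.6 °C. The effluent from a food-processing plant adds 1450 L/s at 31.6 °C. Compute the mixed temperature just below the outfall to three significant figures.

Flow-weighted mixing: C = (Q_r C_r + Q_w C_w)/(Q_r + Q_w)
= (14700×14.6 + 1450×31.6)/(14700 + 1450) = 260400/16150 = 16.13 °C.

16.1 °C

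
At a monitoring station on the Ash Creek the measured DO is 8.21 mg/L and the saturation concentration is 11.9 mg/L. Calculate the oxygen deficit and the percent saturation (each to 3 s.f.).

D ≈ 3.69 mg/L; 69.0 % saturation

D = C_s − C = 11.9 − 8.21 = 3.69 mg/L.
% saturation = 8.21/11.9 × 100 = 69.0 %.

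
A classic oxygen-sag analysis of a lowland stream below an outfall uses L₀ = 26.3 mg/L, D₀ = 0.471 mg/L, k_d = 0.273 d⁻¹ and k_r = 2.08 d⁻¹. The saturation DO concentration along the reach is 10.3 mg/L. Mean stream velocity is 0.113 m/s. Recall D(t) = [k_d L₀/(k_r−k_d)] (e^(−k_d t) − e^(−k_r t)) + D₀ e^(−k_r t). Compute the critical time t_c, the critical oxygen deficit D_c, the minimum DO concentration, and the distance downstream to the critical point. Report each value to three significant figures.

t_c ≈ 1.05 d; D_c ≈ 2.59 mg/L; min DO ≈ 7.71 mg/L; x_c ≈ 10.3 km

At the critical point dD/dt = 0, so k_d L₀ e^(−k_d t) = k_r D. Substituting D(t) from the Streeter–Phelps equation and solving for t gives
t_c = ln[(k_r/k_d)(1 − D₀(k_r−k_d)/(k_d L₀))] / (k_r−k_d).
Here k_r−k_d = 1.807 d⁻¹ and 1 − D₀(k_r−k_d)/(k_d L₀) = 1 − 0.471×1.807/(0.273×26.3) = 0.8815, so
t_c = ln(7.619 × 0.8815) / 1.807 = 1.904 / 1.807 = 1.054 d.
L(t_c) = L₀ e^(−k_d t_c) = 26.3 × 0.7500 = 19.72 mg/L, and at the critical point k_r D_c = k_d L, so D_c = (0.273/2.08) × 19.72 = 2.589 mg/L.
Minimum DO = C_s − D_c = 10.3 − 2.589 = 7.711 mg/L.
x_c = v t_c = 0.113 m/s × 1.054 d × 86400 s/d = 10290 m ≈ 10.3 km.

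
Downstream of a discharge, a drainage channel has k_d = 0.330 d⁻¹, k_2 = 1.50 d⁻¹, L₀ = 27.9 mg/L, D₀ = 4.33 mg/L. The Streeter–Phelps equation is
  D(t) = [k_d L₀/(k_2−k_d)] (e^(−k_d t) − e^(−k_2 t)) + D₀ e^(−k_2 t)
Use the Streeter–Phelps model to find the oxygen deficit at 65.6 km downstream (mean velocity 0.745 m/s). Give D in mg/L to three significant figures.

Travel time t = x/v = 65.6 km / (0.745 m/s) = 65600 m / 0.745 m/s = 88050 s = 1.019 d.
k_d L₀/(k_2−k_d) = 0.330×27.9/(1.50−0.330) = 9.207/1.170 = 7.869 mg/L.
e^(−k_d t) = e^(−0.330×1.019) = 0.7144; e^(−k_2 t) = e^(−1.50×1.019) = 0.2168.
D = 7.869 × (0.7144 − 0.2168) + 4.33 × 0.2168 = 3.916 + 0.9388 = 4.854 mg/L.

D ≈ 4.85 mg/L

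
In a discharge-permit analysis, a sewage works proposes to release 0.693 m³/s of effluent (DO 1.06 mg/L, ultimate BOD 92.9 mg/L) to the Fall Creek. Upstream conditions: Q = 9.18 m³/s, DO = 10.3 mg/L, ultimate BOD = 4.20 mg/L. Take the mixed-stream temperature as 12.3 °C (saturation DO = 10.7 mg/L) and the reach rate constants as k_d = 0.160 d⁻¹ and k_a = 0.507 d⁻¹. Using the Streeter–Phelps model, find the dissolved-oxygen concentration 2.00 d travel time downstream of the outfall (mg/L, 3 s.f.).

Mixed DO = (9.18×10.3 + 0.693×1.06)/(9.18+0.693) = 95.29/9.873 = 9.651 mg/L.
Mixed L₀ = (9.18×4.20 + 0.693×92.9)/(9.873) = 102.9/9.873 = 10.43 mg/L.
Initial deficit D₀ = C_s − DO₀ = 10.7 − 9.651 = 1.049 mg/L.
D(2.00) = [0.160×10.43/(0.507−0.160)](e^(−0.160×2.00) − e^(−0.507×2.00)) + 1.049 e^(−0.507×2.00)
= 4.807 × (0.7261 − 0.3628) + 1.049 × 0.3628 = 2.127 mg/L.
DO = 10.7 − 2.127 = 8.573 mg/L.

DO ≈ 8.57 mg/L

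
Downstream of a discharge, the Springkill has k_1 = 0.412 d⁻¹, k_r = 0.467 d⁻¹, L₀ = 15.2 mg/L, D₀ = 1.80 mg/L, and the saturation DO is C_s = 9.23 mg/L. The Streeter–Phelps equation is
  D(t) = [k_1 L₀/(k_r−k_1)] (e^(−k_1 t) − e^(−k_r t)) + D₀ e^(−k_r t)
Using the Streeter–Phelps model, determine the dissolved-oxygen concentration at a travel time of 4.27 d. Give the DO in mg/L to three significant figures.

DO ≈ 4.88 mg/L

k_1 L₀/(k_r−k_1) = 0.412×15.2/(0.467−0.412) = 6.262/0.05500 = 113.9 mg/L.
e^(−k_1 t) = e^(−0.412×4.270) = 0.1722; e^(−k_r t) = e^(−0.467×4.270) = 0.1361.
D = 113.9 × (0.1722 − 0.1361) + 1.80 × 0.1361 = 4.103 + 0.2450 = 4.348 mg/L.
DO = C_s − D = 9.23 − 4.348 = 4.882 mg/L.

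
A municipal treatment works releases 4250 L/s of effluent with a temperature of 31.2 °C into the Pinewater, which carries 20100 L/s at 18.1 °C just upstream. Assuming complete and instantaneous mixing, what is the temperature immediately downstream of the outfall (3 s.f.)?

Flow-weighted mixing: C = (Q_r C_r + Q_w C_w)/(Q_r + Q_w)
= (20100×18.1 + 4250×31.2)/(20100 + 4250) = 496400/24350 = 20.39 °C.

20.4 °C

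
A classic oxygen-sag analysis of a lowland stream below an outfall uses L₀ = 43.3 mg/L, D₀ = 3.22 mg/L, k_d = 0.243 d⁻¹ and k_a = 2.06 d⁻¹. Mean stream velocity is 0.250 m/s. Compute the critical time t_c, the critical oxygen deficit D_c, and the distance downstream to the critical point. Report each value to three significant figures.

t_c = [1/(k_a−k_d)] ln[(k_a/k_d)(1 − D₀(k_a−k_d)/(k_d L₀))]
= [1/(2.06−0.243)] ln[(2.06/0.243)(1 − 3.22×1.817/(0.243×43.3))]
= (1/1.817) ln[8.477 × 0.4439] = 0.5504 × ln(3.763) = 0.5504 × 1.325 = 0.7294 d.
D_c = (k_d/k_a) L₀ e^(−k_d t_c) = (0.243/2.06) × 43.3 × e^(−0.243×0.7294) = 0.1180 × 43.3 × 0.8376 = 4.278 mg/L.
x_c = v t_c = 0.250 m/s × 0.7294 d × 86400 s/d = 15760 m ≈ 15.8 km.

t_c ≈ 0.729 d; D_c ≈ 4.28 mg/L; x_c ≈ 15.8 km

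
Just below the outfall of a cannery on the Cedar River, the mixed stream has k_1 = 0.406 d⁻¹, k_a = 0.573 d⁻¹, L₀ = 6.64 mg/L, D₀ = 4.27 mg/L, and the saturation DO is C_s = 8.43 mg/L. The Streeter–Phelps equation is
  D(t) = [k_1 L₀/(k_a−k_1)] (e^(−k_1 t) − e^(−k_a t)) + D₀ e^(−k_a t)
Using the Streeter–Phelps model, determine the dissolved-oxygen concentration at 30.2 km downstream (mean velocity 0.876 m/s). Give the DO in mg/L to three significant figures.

DO ≈ 4.15 mg/L

Travel time t = x/v = 30.2 km / (0.876 m/s) = 30200 m / 0.876 m/s = 34470 s = 0.3990 d.
k_1 L₀/(k_a−k_1) = 0.406×6.64/(0.573−0.406) = 2.696/0.1670 = 16.14 mg/L.
e^(−k_1 t) = e^(−0.406×0.3990) = 0.8504; e^(−k_a t) = e^(−0.573×0.3990) = 0.7956.
D = 16.14 × (0.8504 − 0.7956) + 4.27 × 0.7956 = 0.8850 + 3.397 = 4.282 mg/L.
DO = C_s − D = 8.43 − 4.282 = 4.148 mg/L.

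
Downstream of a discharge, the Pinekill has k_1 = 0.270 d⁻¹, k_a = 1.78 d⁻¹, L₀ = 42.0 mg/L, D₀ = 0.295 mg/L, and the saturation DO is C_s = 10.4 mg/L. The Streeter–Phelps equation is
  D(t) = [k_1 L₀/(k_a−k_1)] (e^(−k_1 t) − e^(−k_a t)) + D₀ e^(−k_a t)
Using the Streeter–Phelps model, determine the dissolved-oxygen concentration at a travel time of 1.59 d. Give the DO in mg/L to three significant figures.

DO ≈ 5.94 mg/L

k_1 L₀/(k_a−k_1) = 0.270×42.0/(1.78−0.270) = 11.34/1.510 = 7.510 mg/L.
e^(−k_1 t) = e^(−0.270×1.590) = 0.6510; e^(−k_a t) = e^(−1.78×1.590) = 0.05900.
D = 7.510 × (0.6510 − 0.05900) + 0.295 × 0.05900 = 4.446 + 0.01741 = 4.463 mg/L.
DO = C_s − D = 10.4 − 4.463 = 5.937 mg/L.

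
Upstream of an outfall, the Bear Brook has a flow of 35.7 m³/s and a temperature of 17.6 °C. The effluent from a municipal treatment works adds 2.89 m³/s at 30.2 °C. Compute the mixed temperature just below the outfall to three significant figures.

18.5 °C

Flow-weighted mixing: C = (Q_r C_r + Q_w C_w)/(Q_r + Q_w)
= (35.7×17.6 + 2.89×30.2)/(35.7 + 2.89) = 715.6/38.59 = 18.54 °C.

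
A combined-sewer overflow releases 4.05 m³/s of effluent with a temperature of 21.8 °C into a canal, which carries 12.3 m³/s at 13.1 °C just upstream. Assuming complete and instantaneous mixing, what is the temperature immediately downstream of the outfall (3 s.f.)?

15.3 °C

Flow-weighted mixing: C = (Q_r C_r + Q_w C_w)/(Q_r + Q_w)
= (12.3×13.1 + 4.05×21.8)/(12.3 + 4.05) = 249.4/16.35 = 15.26 °C.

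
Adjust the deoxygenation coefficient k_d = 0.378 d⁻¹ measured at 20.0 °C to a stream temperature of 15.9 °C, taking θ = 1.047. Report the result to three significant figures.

k_d ≈ 0.313 d⁻¹

k_d(T₂) = k_d(T₁) · θ^(T₂−T₁) = 0.378 × 1.047^(15.9−20.0)
= 0.378 × 1.047^-4.10 = 0.378 × 0.8284 = 0.3131 d⁻¹.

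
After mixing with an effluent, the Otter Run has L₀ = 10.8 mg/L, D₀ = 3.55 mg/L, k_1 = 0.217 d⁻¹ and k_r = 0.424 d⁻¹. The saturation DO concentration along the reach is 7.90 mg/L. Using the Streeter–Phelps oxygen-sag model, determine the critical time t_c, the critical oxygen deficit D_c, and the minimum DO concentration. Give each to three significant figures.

t_c = [1/(k_r−k_1)] ln[(k_r/k_1)(1 − D₀(k_r−k_1)/(k_1 L₀))]
= [1/(0.424−0.217)] ln[(0.424/0.217)(1 − 3.55×0.2070/(0.217×10.8))]
= (1/0.2070) ln[1.954 × 0.6864] = 4.831 × ln(1.341) = 4.831 × 0.2936 = 1.418 d.
L(t_c) = L₀ e^(−k_1 t_c) = 10.8 × 0.7351 = 7.939 mg/L, and at the critical point k_r D_c = k_1 L, so D_c = (0.217/0.424) × 7.939 = 4.063 mg/L.
Minimum DO = C_s − D_c = 7.90 − 4.063 = 3.837 mg/L.

t_c ≈ 1.42 d; D_c ≈ 4.06 mg/L; min DO ≈ 3.84 mg/L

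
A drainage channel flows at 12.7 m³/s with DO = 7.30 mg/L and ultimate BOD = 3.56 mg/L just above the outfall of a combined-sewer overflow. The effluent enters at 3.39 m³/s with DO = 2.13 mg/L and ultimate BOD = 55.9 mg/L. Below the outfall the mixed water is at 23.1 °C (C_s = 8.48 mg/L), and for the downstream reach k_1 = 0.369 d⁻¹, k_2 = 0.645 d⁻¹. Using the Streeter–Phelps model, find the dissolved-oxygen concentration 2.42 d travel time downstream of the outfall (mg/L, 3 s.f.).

Mixed DO = (12.7×7.30 + 3.39×2.13)/(12.7+3.39) = 99.93/16.09 = 6.211 mg/L.
Mixed L₀ = (12.7×3.56 + 3.39×55.9)/(16.09) = 234.7/16.09 = 14.59 mg/L.
Initial deficit D₀ = C_s − DO₀ = 8.48 − 6.211 = 2.269 mg/L.
D(2.42) = [0.369×14.59/(0.645−0.369)](e^(−0.369×2.42) − e^(−0.645×2.42)) + 2.269 e^(−0.645×2.42)
= 19.50 × (0.4094 − 0.2099) + 2.269 × 0.2099 = 4.367 mg/L.
DO = 8.48 − 4.367 = 4.113 mg/L.

DO ≈ 4.11 mg/L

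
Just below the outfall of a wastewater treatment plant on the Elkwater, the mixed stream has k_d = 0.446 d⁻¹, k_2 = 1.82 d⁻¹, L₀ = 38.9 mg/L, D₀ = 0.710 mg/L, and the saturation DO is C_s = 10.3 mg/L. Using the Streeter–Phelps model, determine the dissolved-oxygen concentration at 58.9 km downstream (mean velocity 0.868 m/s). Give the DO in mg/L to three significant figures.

Travel time t = x/v = 58.9 km / (0.868 m/s) = 58900 m / 0.868 m/s = 67860 s = 0.7854 d.
k_d L₀/(k_2−k_d) = 0.446×38.9/(1.82−0.446) = 17.35/1.374 = 12.63 mg/L.
e^(−k_d t) = e^(−0.446×0.7854) = 0.7045; e^(−k_2 t) = e^(−1.82×0.7854) = 0.2395.
D = 12.63 × (0.7045 − 0.2395) + 0.710 × 0.2395 = 5.872 + 0.1700 = 6.042 mg/L.
DO = C_s − D = 10.3 − 6.042 = 4.258 mg/L.

DO ≈ 4.26 mg/L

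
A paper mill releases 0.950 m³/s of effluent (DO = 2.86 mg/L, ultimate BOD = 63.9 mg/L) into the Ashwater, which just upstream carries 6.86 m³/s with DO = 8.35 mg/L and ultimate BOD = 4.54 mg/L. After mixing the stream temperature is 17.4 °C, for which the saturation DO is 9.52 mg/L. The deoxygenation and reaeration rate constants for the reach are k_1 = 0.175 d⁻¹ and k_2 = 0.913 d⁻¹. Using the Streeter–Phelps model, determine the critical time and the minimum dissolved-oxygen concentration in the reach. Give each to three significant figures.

Mixed DO = (6.86×8.35 + 0.950×2.86)/(6.86+0.950) = 60.00/7.810 = 7.682 mg/L.
Mixed L₀ = (6.86×4.54 + 0.950×63.9)/(7.810) = 91.85/7.810 = 11.76 mg/L.
Initial deficit D₀ = C_s − DO₀ = 9.52 − 7.682 = 1.838 mg/L.
t_c = (1/0.7380) ln[(0.913/0.175)(1 − 1.838×0.7380/(0.175×11.76))] = 1.355 × ln(1.779) = 0.7806 d.
D_c = (0.175/0.913) × 11.76 × e^(−0.175×0.7806) = 0.1917 × 11.76 × 0.8723 = 1.966 mg/L.
Minimum DO = 9.52 − 1.966 = 7.554 mg/L.

t_c ≈ 0.781 d; minimum DO ≈ 7.55 mg/L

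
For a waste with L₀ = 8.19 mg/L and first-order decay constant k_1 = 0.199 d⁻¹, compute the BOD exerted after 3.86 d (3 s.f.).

y_t = L₀(1 − e^(−k_1 t)) = 8.19 × (1 − e^(−0.199×3.86))
= 8.19 × (1 − 0.4639) = 8.19 × 0.5361 = 4.391 mg/L.

y ≈ 4.39 mg/L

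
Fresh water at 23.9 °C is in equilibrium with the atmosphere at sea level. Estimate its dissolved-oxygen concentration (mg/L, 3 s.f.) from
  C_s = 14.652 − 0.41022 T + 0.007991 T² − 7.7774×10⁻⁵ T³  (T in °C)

C_s = 14.652 − 0.41022×23.9 + 0.007991×23.9² − 7.7774×10⁻⁵×23.9³ = 8.351 mg/L.

C_s ≈ 8.35 mg/L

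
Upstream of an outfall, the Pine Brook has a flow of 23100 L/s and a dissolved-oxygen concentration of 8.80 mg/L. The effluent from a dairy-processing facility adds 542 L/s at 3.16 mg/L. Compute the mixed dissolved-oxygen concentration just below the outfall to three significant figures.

8.67 mg/L

Flow-weighted mixing: C = (Q_r C_r + Q_w C_w)/(Q_r + Q_w)
= (23100×8.80 + 542×3.16)/(23100 + 542) = 205000/23640 = 8.671 mg/L.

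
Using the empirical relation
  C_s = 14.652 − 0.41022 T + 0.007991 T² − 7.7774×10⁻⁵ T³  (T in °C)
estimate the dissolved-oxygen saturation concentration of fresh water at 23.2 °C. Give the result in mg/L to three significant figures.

C_s = 14.652 − 0.41022×23.2 + 0.007991×23.2² − 7.7774×10⁻⁵×23.2³ = 8.465 mg/L.

C_s ≈ 8.46 mg/L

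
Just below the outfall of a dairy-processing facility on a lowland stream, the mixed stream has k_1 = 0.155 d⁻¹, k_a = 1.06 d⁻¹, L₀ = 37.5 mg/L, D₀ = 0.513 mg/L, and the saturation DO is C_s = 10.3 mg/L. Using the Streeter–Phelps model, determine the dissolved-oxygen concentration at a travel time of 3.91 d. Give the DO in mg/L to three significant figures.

DO ≈ 6.89 mg/L

k_1 L₀/(k_a−k_1) = 0.155×37.5/(1.06−0.155) = 5.812/0.9050 = 6.423 mg/L.
e^(−k_1 t) = e^(−0.155×3.910) = 0.5455; e^(−k_a t) = e^(−1.06×3.910) = 0.01585.
D = 6.423 × (0.5455 − 0.01585) + 0.513 × 0.01585 = 3.402 + 0.008131 = 3.410 mg/L.
DO = C_s − D = 10.3 − 3.410 = 6.890 mg/L.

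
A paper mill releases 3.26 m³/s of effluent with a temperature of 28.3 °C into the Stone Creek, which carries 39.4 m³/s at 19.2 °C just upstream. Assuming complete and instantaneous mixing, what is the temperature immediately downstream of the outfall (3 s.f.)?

19.9 °C

Flow-weighted mixing: C = (Q_r C_r + Q_w C_w)/(Q_r + Q_w)
= (39.4×19.2 + 3.26×28.3)/(39.4 + 3.26) = 848.7/42.66 = 19.90 °C.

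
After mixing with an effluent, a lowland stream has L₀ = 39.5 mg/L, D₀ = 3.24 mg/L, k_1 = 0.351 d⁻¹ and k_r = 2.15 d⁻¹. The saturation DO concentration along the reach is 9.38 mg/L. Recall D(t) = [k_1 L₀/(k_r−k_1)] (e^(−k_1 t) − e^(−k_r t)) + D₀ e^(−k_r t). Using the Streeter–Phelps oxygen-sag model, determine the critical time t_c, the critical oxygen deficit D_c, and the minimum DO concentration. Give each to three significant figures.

t_c ≈ 0.704 d; D_c ≈ 5.04 mg/L; min DO ≈ 4.34 mg/L

At the critical point dD/dt = 0, so k_1 L₀ e^(−k_1 t) = k_r D. Substituting D(t) from the Streeter–Phelps equation and solving for t gives
t_c = ln[(k_r/k_1)(1 − D₀(k_r−k_1)/(k_1 L₀))] / (k_r−k_1).
Here k_r−k_1 = 1.799 d⁻¹ and 1 − D₀(k_r−k_1)/(k_1 L₀) = 1 − 3.24×1.799/(0.351×39.5) = 0.5796, so
t_c = ln(6.125 × 0.5796) / 1.799 = 1.267 / 1.799 = 0.7043 d.
D_c = (k_1/k_r) L₀ e^(−k_1 t_c) = (0.351/2.15) × 39.5 × e^(−0.351×0.7043) = 0.1633 × 39.5 × 0.7810 = 5.036 mg/L.
Minimum DO = C_s − D_c = 9.38 − 5.036 = 4.344 mg/L.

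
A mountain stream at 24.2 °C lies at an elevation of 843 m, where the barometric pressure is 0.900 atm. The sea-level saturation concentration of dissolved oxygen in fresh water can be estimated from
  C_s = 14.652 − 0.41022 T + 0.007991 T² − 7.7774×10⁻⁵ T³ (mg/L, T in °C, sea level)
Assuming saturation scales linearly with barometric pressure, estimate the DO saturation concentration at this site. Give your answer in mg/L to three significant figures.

At sea level: C_s = 14.652 − 0.41022×24.2 + 0.007991×24.2² − 7.7774×10⁻⁵×24.2³ = 8.302 mg/L.
Pressure correction: C_s' = 8.302 × 0.900 = 7.472 mg/L.

C_s ≈ 7.47 mg/L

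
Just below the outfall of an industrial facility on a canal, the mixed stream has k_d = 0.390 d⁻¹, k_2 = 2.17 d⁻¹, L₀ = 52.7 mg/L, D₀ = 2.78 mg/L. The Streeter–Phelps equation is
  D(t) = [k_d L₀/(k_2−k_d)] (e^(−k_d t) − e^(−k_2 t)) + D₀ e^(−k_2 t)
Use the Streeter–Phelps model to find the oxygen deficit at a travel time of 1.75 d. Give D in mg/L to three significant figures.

k_d L₀/(k_2−k_d) = 0.390×52.7/(2.17−0.390) = 20.55/1.780 = 11.55 mg/L.
e^(−k_d t) = e^(−0.390×1.750) = 0.5054; e^(−k_2 t) = e^(−2.17×1.750) = 0.02243.
D = 11.55 × (0.5054 − 0.02243) + 2.78 × 0.02243 = 5.576 + 0.06235 = 5.639 mg/L.

D ≈ 5.64 mg/L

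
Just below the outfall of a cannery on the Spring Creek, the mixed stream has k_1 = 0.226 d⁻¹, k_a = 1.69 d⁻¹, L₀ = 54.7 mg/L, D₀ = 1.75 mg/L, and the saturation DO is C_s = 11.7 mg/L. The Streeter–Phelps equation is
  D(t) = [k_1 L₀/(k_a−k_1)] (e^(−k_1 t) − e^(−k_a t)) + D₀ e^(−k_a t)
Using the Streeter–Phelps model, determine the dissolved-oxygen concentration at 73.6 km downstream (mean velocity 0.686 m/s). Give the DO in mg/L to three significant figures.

Travel time t = x/v = 73.6 km / (0.686 m/s) = 73600 m / 0.686 m/s = 107300 s = 1.242 d.
k_1 L₀/(k_a−k_1) = 0.226×54.7/(1.69−0.226) = 12.36/1.464 = 8.444 mg/L.
e^(−k_1 t) = e^(−0.226×1.242) = 0.7553; e^(−k_a t) = e^(−1.69×1.242) = 0.1226.
D = 8.444 × (0.7553 − 0.1226) + 1.75 × 0.1226 = 5.342 + 0.2146 = 5.557 mg/L.
DO = C_s − D = 11.7 − 5.557 = 6.143 mg/L.

DO ≈ 6.14 mg/L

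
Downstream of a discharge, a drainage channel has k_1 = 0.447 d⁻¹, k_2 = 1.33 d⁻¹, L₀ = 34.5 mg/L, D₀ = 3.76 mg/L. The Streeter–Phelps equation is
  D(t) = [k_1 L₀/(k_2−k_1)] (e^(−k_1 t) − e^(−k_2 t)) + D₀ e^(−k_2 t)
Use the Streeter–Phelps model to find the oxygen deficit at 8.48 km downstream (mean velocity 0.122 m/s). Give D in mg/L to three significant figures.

D ≈ 7.49 mg/L

Travel time t = x/v = 8.48 km / (0.122 m/s) = 8480 m / 0.122 m/s = 69510 s = 0.8045 d.
k_1 L₀/(k_2−k_1) = 0.447×34.5/(1.33−0.447) = 15.42/0.8830 = 17.46 mg/L.
e^(−k_1 t) = e^(−0.447×0.8045) = 0.6979; e^(−k_2 t) = e^(−1.33×0.8045) = 0.3430.
D = 17.46 × (0.6979 − 0.3430) + 3.76 × 0.3430 = 6.199 + 1.290 = 7.489 mg/L.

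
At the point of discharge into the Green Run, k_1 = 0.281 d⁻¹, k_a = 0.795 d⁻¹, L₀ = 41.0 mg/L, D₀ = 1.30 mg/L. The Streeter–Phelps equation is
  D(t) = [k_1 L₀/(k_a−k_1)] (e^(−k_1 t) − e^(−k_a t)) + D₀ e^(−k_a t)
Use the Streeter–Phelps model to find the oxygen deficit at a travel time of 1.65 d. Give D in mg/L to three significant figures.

D ≈ 8.41 mg/L

k_1 L₀/(k_a−k_1) = 0.281×41.0/(0.795−0.281) = 11.52/0.5140 = 22.41 mg/L.
e^(−k_1 t) = e^(−0.281×1.650) = 0.6290; e^(−k_a t) = e^(−0.795×1.650) = 0.2693.
D = 22.41 × (0.6290 − 0.2693) + 1.30 × 0.2693 = 8.061 + 0.3502 = 8.411 mg/L.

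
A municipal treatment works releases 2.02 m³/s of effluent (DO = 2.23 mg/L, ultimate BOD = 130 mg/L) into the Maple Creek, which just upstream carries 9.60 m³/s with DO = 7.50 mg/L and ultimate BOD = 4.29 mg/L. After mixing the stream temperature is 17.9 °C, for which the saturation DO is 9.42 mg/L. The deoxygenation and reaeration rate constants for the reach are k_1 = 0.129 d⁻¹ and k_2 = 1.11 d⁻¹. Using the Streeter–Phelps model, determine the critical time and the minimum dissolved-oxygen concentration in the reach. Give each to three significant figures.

t_c ≈ 0.417 d; minimum DO ≈ 6.54 mg/L

Mixed DO = (9.60×7.50 + 2.02×2.23)/(9.60+2.02) = 76.50/11.62 = 6.584 mg/L.
Mixed L₀ = (9.60×4.29 + 2.02×130)/(11.62) = 303.8/11.62 = 26.14 mg/L.
Initial deficit D₀ = C_s − DO₀ = 9.42 − 6.584 = 2.836 mg/L.
t_c = (1/0.9810) ln[(1.11/0.129)(1 − 2.836×0.9810/(0.129×26.14))] = 1.019 × ln(1.506) = 0.4173 d.
D_c = (0.129/1.11) × 26.14 × e^(−0.129×0.4173) = 0.1162 × 26.14 × 0.9476 = 2.879 mg/L.
Minimum DO = 9.42 − 2.879 = 6.541 mg/L.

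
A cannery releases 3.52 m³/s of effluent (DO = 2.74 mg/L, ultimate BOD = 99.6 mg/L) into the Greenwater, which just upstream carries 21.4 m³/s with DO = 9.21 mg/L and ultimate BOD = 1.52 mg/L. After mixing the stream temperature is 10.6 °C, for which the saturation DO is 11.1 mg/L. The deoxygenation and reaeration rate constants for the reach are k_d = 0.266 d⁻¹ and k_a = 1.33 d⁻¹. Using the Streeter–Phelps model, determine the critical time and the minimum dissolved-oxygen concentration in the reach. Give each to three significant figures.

t_c ≈ 0.284 d; minimum DO ≈ 8.25 mg/L

Mixed DO = (21.4×9.21 + 3.52×2.74)/(21.4+3.52) = 206.7/24.92 = 8.296 mg/L.
Mixed L₀ = (21.4×1.52 + 3.52×99.6)/(24.92) = 383.1/24.92 = 15.37 mg/L.
Initial deficit D₀ = C_s − DO₀ = 11.1 − 8.296 = 2.804 mg/L.
t_c = (1/1.064) ln[(1.33/0.266)(1 − 2.804×1.064/(0.266×15.37))] = 0.9398 × ln(1.352) = 0.2837 d.
D_c = (0.266/1.33) × 15.37 × e^(−0.266×0.2837) = 0.2000 × 15.37 × 0.9273 = 2.851 mg/L.
Minimum DO = 11.1 − 2.851 = 8.249 mg/L.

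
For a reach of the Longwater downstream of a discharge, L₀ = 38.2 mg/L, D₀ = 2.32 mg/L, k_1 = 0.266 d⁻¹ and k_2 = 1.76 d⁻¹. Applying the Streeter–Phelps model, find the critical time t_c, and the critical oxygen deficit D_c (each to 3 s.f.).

At the critical point dD/dt = 0, so k_1 L₀ e^(−k_1 t) = k_2 D. Substituting D(t) from the Streeter–Phelps equation and solving for t gives
t_c = ln[(k_2/k_1)(1 − D₀(k_2−k_1)/(k_1 L₀))] / (k_2−k_1).
Here k_2−k_1 = 1.494 d⁻¹ and 1 − D₀(k_2−k_1)/(k_1 L₀) = 1 − 2.32×1.494/(0.266×38.2) = 0.6589, so
t_c = ln(6.617 × 0.6589) / 1.494 = 1.472 / 1.494 = 0.9855 d.
L(t_c) = L₀ e^(−k_1 t_c) = 38.2 × 0.7694 = 29.39 mg/L, and at the critical point k_2 D_c = k_1 L, so D_c = (0.266/1.76) × 29.39 = 4.442 mg/L.

t_c ≈ 0.986 d; D_c ≈ 4.44 mg/L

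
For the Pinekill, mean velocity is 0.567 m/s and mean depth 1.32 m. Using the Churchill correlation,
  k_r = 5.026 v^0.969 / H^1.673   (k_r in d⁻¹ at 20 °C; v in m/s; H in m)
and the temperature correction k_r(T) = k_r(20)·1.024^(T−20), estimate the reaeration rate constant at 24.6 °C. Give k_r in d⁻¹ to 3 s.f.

k_r ≈ 2.03 d⁻¹

k_r(20) = 5.026 × 0.567^0.969 / 1.32^1.673 = 5.026 × 0.5771 / 1.591 = 1.823 d⁻¹.
k_r(24.6) = 1.823 × 1.024^(24.6−20) = 1.823 × 1.115 = 2.033 d⁻¹.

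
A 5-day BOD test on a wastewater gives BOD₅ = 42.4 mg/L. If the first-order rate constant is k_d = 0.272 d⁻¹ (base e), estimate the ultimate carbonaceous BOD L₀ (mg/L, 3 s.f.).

BOD₅ = L₀(1 − e^(−5k_d)) ⇒ L₀ = BOD₅ / (1 − e^(−5×0.272))
= 42.4 / (1 − 0.2567) = 42.4 / 0.7433 = 57.04 mg/L.

L₀ ≈ 57.0 mg/L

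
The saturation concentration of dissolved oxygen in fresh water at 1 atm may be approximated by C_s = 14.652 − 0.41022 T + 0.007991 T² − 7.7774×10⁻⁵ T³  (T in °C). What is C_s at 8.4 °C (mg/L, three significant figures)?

C_s ≈ 11.7 mg/L

C_s = 14.652 − 0.41022×8.4 + 0.007991×8.4² − 7.7774×10⁻⁵×8.4³ = 11.72 mg/L.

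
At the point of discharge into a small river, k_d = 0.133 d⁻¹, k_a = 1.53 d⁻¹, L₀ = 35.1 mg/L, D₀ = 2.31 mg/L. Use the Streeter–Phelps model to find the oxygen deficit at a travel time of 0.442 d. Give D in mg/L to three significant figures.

D ≈ 2.63 mg/L

k_d L₀/(k_a−k_d) = 0.133×35.1/(1.53−0.133) = 4.668/1.397 = 3.342 mg/L.
e^(−k_d t) = e^(−0.133×0.4420) = 0.9429; e^(−k_a t) = e^(−1.53×0.4420) = 0.5085.
D = 3.342 × (0.9429 − 0.5085) + 2.31 × 0.5085 = 1.452 + 1.175 = 2.626 mg/L.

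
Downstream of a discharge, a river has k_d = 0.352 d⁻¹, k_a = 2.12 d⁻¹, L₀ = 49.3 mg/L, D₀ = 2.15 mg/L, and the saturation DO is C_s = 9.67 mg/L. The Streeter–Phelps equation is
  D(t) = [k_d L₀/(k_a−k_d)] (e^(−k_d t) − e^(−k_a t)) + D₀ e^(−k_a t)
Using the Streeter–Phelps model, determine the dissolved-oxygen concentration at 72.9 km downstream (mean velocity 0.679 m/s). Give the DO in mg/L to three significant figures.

Travel time t = x/v = 72.9 km / (0.679 m/s) = 72900 m / 0.679 m/s = 107400 s = 1.243 d.
k_d L₀/(k_a−k_d) = 0.352×49.3/(2.12−0.352) = 17.35/1.768 = 9.815 mg/L.
e^(−k_d t) = e^(−0.352×1.243) = 0.6457; e^(−k_a t) = e^(−2.12×1.243) = 0.07176.
D = 9.815 × (0.6457 − 0.07176) + 2.15 × 0.07176 = 5.633 + 0.1543 = 5.788 mg/L.
DO = C_s − D = 9.67 − 5.788 = 3.882 mg/L.

DO ≈ 3.88 mg/L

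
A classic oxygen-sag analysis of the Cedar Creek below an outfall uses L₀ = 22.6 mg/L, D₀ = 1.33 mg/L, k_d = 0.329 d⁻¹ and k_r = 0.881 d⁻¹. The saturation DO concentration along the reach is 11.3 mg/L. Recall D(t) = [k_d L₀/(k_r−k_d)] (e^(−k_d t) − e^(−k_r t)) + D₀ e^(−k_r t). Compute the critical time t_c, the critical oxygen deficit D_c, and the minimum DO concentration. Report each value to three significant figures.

t_c ≈ 1.60 d; D_c ≈ 4.99 mg/L; min DO ≈ 6.31 mg/L

With k_r/k_d = 2.678 and 1 − D₀(k_r−k_d)/(k_d L₀) = 0.9013,
t_c = ln(2.678 × 0.9013) / (0.881 − 0.329) = ln(2.413) / 0.5520 = 0.8810/0.5520 = 1.596 d.
L(t_c) = L₀ e^(−k_d t_c) = 22.6 × 0.5915 = 13.37 mg/L, and at the critical point k_r D_c = k_d L, so D_c = (0.329/0.881) × 13.37 = 4.992 mg/L.
Minimum DO = C_s − D_c = 11.3 − 4.992 = 6.308 mg/L.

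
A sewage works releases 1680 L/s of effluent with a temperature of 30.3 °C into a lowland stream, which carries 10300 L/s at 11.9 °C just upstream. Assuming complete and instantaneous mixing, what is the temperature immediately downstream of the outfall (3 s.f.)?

Flow-weighted mixing: C = (Q_r C_r + Q_w C_w)/(Q_r + Q_w)
= (10300×11.9 + 1680×30.3)/(10300 + 1680) = 173500/11980 = 14.48 °C.

14.5 °C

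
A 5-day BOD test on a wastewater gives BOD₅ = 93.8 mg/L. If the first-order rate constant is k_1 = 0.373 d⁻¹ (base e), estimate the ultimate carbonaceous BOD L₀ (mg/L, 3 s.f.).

BOD₅ = L₀(1 − e^(−5k_1)) ⇒ L₀ = BOD₅ / (1 − e^(−5×0.373))
= 93.8 / (1 − 0.1549) = 93.8 / 0.8451 = 111.0 mg/L.

L₀ ≈ 111 mg/L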